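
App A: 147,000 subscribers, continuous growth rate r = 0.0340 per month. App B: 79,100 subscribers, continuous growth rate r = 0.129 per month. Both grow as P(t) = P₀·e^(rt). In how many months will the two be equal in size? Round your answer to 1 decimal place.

147000·e^(0.034t) = 79100·e^(0.129t)
147000/79100 = e^((0.129 − 0.034)t) → ln(1.85841) = 0.095·t
t = 0.61972 / 0.095

t ≈ 6.5 months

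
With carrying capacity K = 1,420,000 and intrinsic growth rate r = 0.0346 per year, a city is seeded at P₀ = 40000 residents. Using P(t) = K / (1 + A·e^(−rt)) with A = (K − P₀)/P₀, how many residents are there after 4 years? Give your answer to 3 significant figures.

≈ 45,700 residents

A = (1420000 − 40000)/40000 = 34.5
P(4) = 1420000 / (1 + 34.5·e^(−0.0346·4)) = 1420000 / (1 + 34.5·0.87075)
= 1420000 / 31.04089 ≈ 45746.12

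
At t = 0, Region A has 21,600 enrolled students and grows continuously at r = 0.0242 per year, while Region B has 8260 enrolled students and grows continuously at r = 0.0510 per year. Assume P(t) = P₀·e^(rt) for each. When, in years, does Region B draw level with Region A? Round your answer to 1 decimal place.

21600·e^(0.0242t) = 8260·e^(0.051t)
21600/8260 = e^((0.051 − 0.0242)t) → ln(2.61501) = 0.0268·t
t = 0.96127 / 0.0268

t ≈ 35.9 years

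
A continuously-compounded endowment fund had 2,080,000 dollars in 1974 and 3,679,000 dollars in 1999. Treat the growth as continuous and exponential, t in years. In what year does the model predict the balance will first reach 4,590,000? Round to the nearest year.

year 2009

r = ln(3679000/2080000) / 25 = 0.57027/25 ≈ 0.022811 per year
t = ln(4590000/2080000) / r = 0.79151/0.022811 ≈ 34.7 years after 1974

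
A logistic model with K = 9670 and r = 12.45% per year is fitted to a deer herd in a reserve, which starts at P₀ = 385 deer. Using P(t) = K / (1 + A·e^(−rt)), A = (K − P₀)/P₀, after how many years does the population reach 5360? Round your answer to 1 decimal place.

t ≈ 27.3 years

A = (9670 − 385)/385 = 24.11688
5360 = 9670/(1 + 24.11688·e^(−0.1245t)) → 1 + 24.11688·e^(−0.1245t) = 1.8041
e^(−0.1245t) = 0.033342 → t = ln(29.99223)/0.1245 = 3.40094/0.1245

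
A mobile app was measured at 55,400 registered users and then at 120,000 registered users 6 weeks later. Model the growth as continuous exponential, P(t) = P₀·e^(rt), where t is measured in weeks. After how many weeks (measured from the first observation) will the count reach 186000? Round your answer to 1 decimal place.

r = ln(120000/55400) / 6 ≈ 0.128819 per week
t = ln(186000/55400) / r = 1.21117 / 0.128819 ≈ 9.402

t ≈ 9.4 weeks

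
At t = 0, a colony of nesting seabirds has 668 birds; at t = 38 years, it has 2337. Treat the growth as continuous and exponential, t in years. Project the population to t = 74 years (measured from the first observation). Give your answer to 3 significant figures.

r = ln(2337/668) / 38 ≈ 0.032956 per year
P(74) = 668 · e^(0.032956·74) = 668 · 11.4588 ≈ 7654.48

≈ 7,650 birds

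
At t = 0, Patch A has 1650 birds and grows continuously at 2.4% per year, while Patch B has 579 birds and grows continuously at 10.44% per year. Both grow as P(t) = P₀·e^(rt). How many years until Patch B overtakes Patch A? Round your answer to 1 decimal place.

t ≈ 13.0 years

1650·e^(0.024t) = 579·e^(0.1044t)
1650/579 = e^((0.1044 − 0.024)t) → ln(2.84974) = 0.0804·t
t = 1.04723 / 0.0804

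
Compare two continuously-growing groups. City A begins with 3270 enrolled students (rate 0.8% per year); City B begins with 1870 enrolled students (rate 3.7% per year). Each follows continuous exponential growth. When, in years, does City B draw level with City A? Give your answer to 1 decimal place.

t ≈ 19.3 years

3270·e^(0.008t) = 1870·e^(0.037t)
3270/1870 = e^((0.037 − 0.008)t) → ln(1.74866) = 0.029·t
t = 0.55885 / 0.029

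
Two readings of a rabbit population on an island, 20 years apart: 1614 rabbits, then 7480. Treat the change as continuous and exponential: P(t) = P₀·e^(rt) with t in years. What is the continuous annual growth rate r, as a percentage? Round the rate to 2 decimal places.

7480 = 1614 · e^(r·20)
e^(20r) = 7480/1614 = 4.63445
r = ln(4.63445) / 20 = 1.53352 / 20

r ≈ 7.67% per year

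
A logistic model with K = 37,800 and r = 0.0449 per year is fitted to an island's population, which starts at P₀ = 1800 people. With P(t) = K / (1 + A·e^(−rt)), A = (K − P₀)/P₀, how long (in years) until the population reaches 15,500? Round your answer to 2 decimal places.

t ≈ 58.62 years

A = (37800 − 1800)/1800 = 20
15500 = 37800/(1 + 20·e^(−0.0449t)) → 1 + 20·e^(−0.0449t) = 2.43871
e^(−0.0449t) = 0.071935 → t = ln(13.90135)/0.0449 = 2.63199/0.0449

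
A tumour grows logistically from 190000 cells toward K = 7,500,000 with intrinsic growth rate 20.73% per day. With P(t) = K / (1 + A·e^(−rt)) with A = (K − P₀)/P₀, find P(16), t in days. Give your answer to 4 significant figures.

A = (7500000 − 190000)/190000 = 38.47368
P(16) = 7500000 / (1 + 38.47368·e^(−0.2073·16)) = 7500000 / (1 + 38.47368·0.036269)
= 7500000 / 2.39539 ≈ 3131013.18

≈ 3,131,000 cells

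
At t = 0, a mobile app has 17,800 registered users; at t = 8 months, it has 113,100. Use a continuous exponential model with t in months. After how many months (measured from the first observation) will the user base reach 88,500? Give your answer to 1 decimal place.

r = ln(113100/17800) / 8 ≈ 0.231134 per month
t = ln(88500/17800) / r = 1.6038 / 0.231134 ≈ 6.939

t ≈ 6.9 months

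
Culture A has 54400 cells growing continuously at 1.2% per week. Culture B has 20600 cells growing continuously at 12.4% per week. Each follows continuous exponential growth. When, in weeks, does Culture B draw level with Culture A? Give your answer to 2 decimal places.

54400·e^(0.012t) = 20600·e^(0.124t)
54400/20600 = e^((0.124 − 0.012)t) → ln(2.64078) = 0.112·t
t = 0.97107 / 0.112

t ≈ 8.67 weeks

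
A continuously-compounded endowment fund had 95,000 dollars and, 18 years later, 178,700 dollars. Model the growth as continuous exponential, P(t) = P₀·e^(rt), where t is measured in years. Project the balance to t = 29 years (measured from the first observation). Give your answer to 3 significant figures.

≈ 263,000 dollars

r = ln(178700/95000) / 18 ≈ 0.035102 per year
P(29) = 95000 · e^(0.035102·29) = 95000 · 2.76752 ≈ 262914.19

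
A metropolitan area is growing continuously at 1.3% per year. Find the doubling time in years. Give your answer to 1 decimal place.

doubling time ≈ 53.3 years

doubling time = ln(2) / |r| = 0.69315 / 0.013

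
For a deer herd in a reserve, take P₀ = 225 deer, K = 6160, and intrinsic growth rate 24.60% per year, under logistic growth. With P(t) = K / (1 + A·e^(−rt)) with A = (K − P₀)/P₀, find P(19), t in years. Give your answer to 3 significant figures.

A = (6160 − 225)/225 = 26.37778
P(19) = 6160 / (1 + 26.37778·e^(−0.246·19)) = 6160 / (1 + 26.37778·0.009335)
= 6160 / 1.24623 ≈ 4942.9

≈ 4,940 deer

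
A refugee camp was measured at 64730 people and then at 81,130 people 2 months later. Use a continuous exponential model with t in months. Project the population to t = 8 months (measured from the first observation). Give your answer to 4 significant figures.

r = ln(81130/64730) / 2 ≈ 0.112914 per month
P(8) = 64730 · e^(0.112914·8) = 64730 · 2.46776 ≈ 159738.31

≈ 159,700 people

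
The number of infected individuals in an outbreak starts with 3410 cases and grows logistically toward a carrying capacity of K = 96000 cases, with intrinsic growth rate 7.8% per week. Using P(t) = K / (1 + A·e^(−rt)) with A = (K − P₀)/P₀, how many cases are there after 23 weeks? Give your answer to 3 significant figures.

A = (96000 − 3410)/3410 = 27.15249
P(23) = 96000 / (1 + 27.15249·e^(−0.078·23)) = 96000 / (1 + 27.15249·0.166294)
= 96000 / 5.51529 ≈ 17406.16

≈ 17,400 cases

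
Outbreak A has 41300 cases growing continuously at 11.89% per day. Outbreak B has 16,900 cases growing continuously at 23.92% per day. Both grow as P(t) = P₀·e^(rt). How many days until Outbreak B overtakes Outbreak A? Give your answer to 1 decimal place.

t ≈ 7.4 days

41300·e^(0.1189t) = 16900·e^(0.2392t)
41300/16900 = e^((0.2392 − 0.1189)t) → ln(2.44379) = 0.1203·t
t = 0.89355 / 0.1203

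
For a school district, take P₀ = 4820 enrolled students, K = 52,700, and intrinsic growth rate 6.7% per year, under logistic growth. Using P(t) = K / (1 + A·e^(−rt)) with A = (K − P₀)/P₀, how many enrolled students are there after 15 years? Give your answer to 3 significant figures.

≈ 11,400 enrolled students

A = (52700 − 4820)/4820 = 9.93361
P(15) = 52700 / (1 + 9.93361·e^(−0.067·15)) = 52700 / (1 + 9.93361·0.366045)
= 52700 / 4.63614 ≈ 11367.2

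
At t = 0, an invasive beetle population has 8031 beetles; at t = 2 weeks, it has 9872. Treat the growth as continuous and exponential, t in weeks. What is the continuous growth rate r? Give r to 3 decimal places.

9872 = 8031 · e^(r·2)
e^(2r) = 9872/8031 = 1.22924
r = ln(1.22924) / 2 = 0.20639 / 2

r ≈ 0.103 per week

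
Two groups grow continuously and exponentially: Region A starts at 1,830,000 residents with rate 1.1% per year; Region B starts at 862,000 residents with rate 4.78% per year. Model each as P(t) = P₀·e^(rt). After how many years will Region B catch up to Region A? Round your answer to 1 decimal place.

1830000·e^(0.011t) = 862000·e^(0.0478t)
1830000/862000 = e^((0.0478 − 0.011)t) → ln(2.12297) = 0.0368·t
t = 0.75282 / 0.0368

t ≈ 20.5 years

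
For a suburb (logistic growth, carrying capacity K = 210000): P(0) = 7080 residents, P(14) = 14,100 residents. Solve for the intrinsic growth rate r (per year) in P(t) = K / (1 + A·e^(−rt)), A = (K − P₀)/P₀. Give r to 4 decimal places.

r ≈ 0.0517 per year

A = (210000 − 7080)/7080 = 28.66102
14100 = 210000/(1 + 28.66102·e^(−r·14)) → e^(−14r) = (14.89362 − 1)/28.66102 = 0.484757
r = −ln(0.484757)/14 = 0.72411/14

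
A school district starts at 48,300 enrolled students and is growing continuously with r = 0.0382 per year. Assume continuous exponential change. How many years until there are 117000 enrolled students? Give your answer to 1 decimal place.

117000 = 48300 · e^(0.0382·t)
t = ln(117000/48300) / 0.0382 = ln(2.42236) / 0.0382 = 0.88474 / 0.0382

t ≈ 23.2 years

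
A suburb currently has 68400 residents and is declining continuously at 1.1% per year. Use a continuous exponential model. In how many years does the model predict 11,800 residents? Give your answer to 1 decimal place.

11800 = 68400 · e^(-0.011·t)
t = ln(11800/68400) / -0.011 = ln(0.17251) / -0.011 = -1.75727 / -0.011

t ≈ 159.8 years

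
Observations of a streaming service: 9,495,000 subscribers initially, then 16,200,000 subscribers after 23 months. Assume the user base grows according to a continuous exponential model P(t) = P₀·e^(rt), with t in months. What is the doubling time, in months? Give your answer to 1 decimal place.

doubling time ≈ 29.8 months

r = ln(16200000/9495000) / 23 = ln(1.70616) / 23 ≈ 0.023228 per month
doubling time = ln 2 / |r| = 0.69315 / 0.023228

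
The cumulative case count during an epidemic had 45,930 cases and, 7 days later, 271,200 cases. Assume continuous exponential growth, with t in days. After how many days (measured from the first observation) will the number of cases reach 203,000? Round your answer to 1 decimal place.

t ≈ 5.9 days

r = ln(271200/45930) / 7 ≈ 0.253677 per day
t = ln(203000/45930) / r = 1.48609 / 0.253677 ≈ 5.858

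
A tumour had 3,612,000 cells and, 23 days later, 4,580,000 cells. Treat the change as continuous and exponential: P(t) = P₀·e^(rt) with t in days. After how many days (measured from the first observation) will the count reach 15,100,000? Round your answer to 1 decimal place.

r = ln(4580000/3612000) / 23 ≈ 0.010323 per day
t = ln(15100000/3612000) / r = 1.43043 / 0.010323 ≈ 138.563

t ≈ 138.6 days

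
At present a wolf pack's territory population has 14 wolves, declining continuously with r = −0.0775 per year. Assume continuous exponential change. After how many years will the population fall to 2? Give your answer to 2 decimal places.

2 = 14 · e^(-0.0775·t)
t = ln(2/14) / -0.0775 = ln(0.14286) / -0.0775 = -1.94591 / -0.0775

t ≈ 25.11 years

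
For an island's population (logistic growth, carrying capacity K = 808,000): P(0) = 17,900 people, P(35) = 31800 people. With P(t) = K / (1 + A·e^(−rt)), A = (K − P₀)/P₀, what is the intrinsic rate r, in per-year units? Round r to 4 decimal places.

r ≈ 0.0169 per year

A = (808000 − 17900)/17900 = 44.13966
31800 = 808000/(1 + 44.13966·e^(−r·35)) → e^(−35r) = (25.40881 − 1)/44.13966 = 0.55299
r = −ln(0.55299)/35 = 0.59241/35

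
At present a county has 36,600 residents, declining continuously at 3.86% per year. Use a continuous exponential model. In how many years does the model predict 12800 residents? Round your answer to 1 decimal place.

12800 = 36600 · e^(-0.0386·t)
t = ln(12800/36600) / -0.0386 = ln(0.34973) / -0.0386 = -1.0506 / -0.0386

t ≈ 27.2 years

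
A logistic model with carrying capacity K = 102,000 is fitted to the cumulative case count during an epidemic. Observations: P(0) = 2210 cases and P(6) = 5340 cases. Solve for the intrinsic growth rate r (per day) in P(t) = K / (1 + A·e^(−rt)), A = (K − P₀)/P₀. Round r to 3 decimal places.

r ≈ 0.152 per day

A = (102000 − 2210)/2210 = 45.15385
5340 = 102000/(1 + 45.15385·e^(−r·6)) → e^(−6r) = (19.10112 − 1)/45.15385 = 0.400877
r = −ln(0.400877)/6 = 0.9141/6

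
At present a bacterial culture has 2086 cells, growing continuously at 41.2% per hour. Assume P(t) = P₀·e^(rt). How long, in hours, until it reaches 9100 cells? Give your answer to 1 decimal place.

t ≈ 3.6 hours

9100 = 2086 · e^(0.412·t)
t = ln(9100/2086) / 0.412 = ln(4.36242) / 0.412 = 1.47303 / 0.412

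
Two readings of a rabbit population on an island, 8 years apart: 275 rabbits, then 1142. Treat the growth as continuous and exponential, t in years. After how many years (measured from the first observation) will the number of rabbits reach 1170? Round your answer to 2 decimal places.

t ≈ 8.14 years

r = ln(1142/275) / 8 ≈ 0.177971 per year
t = ln(1170/275) / r = 1.44799 / 0.177971 ≈ 8.136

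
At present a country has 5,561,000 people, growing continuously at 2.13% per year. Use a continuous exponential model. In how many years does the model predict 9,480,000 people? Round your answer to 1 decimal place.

t ≈ 25.0 years

9480000 = 5561000 · e^(0.0213·t)
t = ln(9480000/5561000) / 0.0213 = ln(1.70473) / 0.0213 = 0.53341 / 0.0213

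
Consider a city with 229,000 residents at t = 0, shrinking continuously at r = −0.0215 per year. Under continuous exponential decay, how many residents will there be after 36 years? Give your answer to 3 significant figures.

≈ 106,000 residents

P(36) = 229000 · e^(-0.0215·36) = 229000 · e^(-0.774)
= 229000 · 0.46116 ≈ 105606.72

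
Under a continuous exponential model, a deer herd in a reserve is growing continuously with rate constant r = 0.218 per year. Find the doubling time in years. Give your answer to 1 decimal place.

doubling time = ln(2) / |r| = 0.69315 / 0.218

doubling time ≈ 3.2 years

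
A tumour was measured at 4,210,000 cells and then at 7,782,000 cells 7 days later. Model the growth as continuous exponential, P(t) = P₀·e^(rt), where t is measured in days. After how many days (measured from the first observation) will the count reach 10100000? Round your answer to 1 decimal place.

r = ln(7782000/4210000) / 7 ≈ 0.087764 per day
t = ln(10100000/4210000) / r = 0.87507 / 0.087764 ≈ 9.971

t ≈ 10.0 days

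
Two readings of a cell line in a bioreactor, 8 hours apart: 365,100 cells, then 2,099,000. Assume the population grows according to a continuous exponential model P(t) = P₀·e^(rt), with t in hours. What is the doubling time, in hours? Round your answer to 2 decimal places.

r = ln(2099000/365100) / 8 = ln(5.74911) / 8 ≈ 0.218631 per hour
doubling time = ln 2 / |r| = 0.69315 / 0.218631

doubling time ≈ 3.17 hours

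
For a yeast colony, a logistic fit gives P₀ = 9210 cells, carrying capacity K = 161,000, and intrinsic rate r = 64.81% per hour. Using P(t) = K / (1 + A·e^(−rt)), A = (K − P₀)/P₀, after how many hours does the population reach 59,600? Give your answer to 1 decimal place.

t ≈ 3.5 hours

A = (161000 − 9210)/9210 = 16.481
59600 = 161000/(1 + 16.481·e^(−0.6481t)) → 1 + 16.481·e^(−0.6481t) = 2.70134
e^(−0.6481t) = 0.103231 → t = ln(9.68706)/0.6481 = 2.27079/0.6481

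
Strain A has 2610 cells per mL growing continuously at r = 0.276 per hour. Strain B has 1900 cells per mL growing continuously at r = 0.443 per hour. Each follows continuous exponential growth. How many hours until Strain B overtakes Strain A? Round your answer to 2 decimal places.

2610·e^(0.276t) = 1900·e^(0.443t)
2610/1900 = e^((0.443 − 0.276)t) → ln(1.37368) = 0.167·t
t = 0.3175 / 0.167

t ≈ 1.90 hours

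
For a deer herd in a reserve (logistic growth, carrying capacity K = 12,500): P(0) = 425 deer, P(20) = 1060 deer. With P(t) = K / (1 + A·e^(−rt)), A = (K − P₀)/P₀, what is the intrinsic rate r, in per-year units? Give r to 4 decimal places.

r ≈ 0.0484 per year

A = (12500 − 425)/425 = 28.41176
1060 = 12500/(1 + 28.41176·e^(−r·20)) → e^(−20r) = (11.79245 − 1)/28.41176 = 0.379859
r = −ln(0.379859)/20 = 0.96796/20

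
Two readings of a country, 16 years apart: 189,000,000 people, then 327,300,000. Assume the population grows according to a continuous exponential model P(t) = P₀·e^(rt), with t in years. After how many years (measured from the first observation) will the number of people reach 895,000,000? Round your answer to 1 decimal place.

r = ln(327300000/189000000) / 16 ≈ 0.034321 per year
t = ln(895000000/189000000) / r = 1.55508 / 0.034321 ≈ 45.31

t ≈ 45.3 years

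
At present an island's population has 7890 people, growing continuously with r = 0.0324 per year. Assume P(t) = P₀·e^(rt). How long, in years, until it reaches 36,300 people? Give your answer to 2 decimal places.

t ≈ 47.11 years

36300 = 7890 · e^(0.0324·t)
t = ln(36300/7890) / 0.0324 = ln(4.60076) / 0.0324 = 1.52622 / 0.0324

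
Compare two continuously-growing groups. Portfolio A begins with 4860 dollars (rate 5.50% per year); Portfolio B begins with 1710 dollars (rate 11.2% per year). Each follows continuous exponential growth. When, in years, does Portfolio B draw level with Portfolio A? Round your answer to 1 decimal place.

4860·e^(0.055t) = 1710·e^(0.112t)
4860/1710 = e^((0.112 − 0.055)t) → ln(2.84211) = 0.057·t
t = 1.04455 / 0.057

t ≈ 18.3 years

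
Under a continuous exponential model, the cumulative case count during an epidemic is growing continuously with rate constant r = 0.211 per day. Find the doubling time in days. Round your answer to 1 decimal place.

doubling time = ln(2) / |r| = 0.69315 / 0.211

doubling time ≈ 3.3 days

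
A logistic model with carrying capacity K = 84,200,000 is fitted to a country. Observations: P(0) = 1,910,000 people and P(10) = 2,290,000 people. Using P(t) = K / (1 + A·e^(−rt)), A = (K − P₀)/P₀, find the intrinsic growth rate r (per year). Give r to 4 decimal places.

A = (84200000 − 1910000)/1910000 = 43.08377
2290000 = 84200000/(1 + 43.08377·e^(−r·10)) → e^(−10r) = (36.76856 − 1)/43.08377 = 0.83021
r = −ln(0.83021)/10 = 0.18608/10

r ≈ 0.0186 per year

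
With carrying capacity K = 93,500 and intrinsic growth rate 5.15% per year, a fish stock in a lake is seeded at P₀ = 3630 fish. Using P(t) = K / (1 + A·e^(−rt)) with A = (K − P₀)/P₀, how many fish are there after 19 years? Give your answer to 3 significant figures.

A = (93500 − 3630)/3630 = 24.75758
P(19) = 93500 / (1 + 24.75758·e^(−0.0515·19)) = 93500 / (1 + 24.75758·0.375874)
= 93500 / 10.30574 ≈ 9072.61

≈ 9,070 fish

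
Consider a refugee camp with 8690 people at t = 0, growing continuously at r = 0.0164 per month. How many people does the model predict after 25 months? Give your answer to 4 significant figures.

P(25) = 8690 · e^(0.0164·25) = 8690 · e^(0.41)
= 8690 · 1.50682 ≈ 13094.25

≈ 13,090 people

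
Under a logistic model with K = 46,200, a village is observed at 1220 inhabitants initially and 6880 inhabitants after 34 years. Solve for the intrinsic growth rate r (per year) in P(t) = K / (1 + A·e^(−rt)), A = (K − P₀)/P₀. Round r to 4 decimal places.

r ≈ 0.0548 per year

A = (46200 − 1220)/1220 = 36.86885
6880 = 46200/(1 + 36.86885·e^(−r·34)) → e^(−34r) = (6.71512 − 1)/36.86885 = 0.155012
r = −ln(0.155012)/34 = 1.86425/34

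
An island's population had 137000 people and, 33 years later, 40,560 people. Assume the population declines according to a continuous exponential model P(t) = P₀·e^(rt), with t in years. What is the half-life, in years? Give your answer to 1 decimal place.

r = ln(40560/137000) / 33 = ln(0.29606) / 33 ≈ -0.036885 per year
half-life = ln 2 / |r| = 0.69315 / 0.036885

half-life ≈ 18.8 years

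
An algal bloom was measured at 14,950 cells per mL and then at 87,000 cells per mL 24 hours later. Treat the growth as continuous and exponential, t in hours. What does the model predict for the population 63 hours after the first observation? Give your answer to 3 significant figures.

≈ 1,520,000 cells per mL

r = ln(87000/14950) / 24 ≈ 0.073383 per hour
P(63) = 14950 · e^(0.073383·63) = 14950 · 101.81339 ≈ 1522110.21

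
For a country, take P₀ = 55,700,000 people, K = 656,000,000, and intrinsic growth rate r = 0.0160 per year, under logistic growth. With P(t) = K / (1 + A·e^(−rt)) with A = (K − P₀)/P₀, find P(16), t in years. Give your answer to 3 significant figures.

A = (656000000 − 55700000)/55700000 = 10.77738
P(16) = 656000000 / (1 + 10.77738·e^(−0.016·16)) = 656000000 / (1 + 10.77738·0.774142)
= 656000000 / 9.34322 ≈ 70211330.99

≈ 70,200,000 people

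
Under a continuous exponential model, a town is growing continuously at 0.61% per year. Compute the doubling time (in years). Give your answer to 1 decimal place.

doubling time = ln(2) / |r| = 0.69315 / 0.0061

doubling time ≈ 113.6 years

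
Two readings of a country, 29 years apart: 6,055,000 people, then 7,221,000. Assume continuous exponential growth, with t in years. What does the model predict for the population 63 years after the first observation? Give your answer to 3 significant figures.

r = ln(7221000/6055000) / 29 ≈ 0.006073 per year
P(63) = 6055000 · e^(0.006073·63) = 6055000 · 1.46606 ≈ 8877022.09

≈ 8,880,000 people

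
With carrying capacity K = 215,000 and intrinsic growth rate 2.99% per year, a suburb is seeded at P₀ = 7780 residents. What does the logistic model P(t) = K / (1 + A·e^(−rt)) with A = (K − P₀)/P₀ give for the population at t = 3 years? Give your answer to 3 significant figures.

A = (215000 − 7780)/7780 = 26.63496
P(3) = 215000 / (1 + 26.63496·e^(−0.0299·3)) = 215000 / (1 + 26.63496·0.914205)
= 215000 / 25.34983 ≈ 8481.32

≈ 8,480 residents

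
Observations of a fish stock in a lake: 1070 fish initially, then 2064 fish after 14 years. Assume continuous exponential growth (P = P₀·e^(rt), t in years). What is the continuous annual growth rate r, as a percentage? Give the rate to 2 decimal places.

2064 = 1070 · e^(r·14)
e^(14r) = 2064/1070 = 1.92897
r = ln(1.92897) / 14 = 0.65699 / 14

r ≈ 4.69% per year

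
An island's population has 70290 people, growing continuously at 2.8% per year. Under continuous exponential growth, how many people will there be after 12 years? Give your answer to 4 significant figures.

P(12) = 70290 · e^(0.028·12) = 70290 · e^(0.336)
= 70290 · 1.39934 ≈ 98359.54

≈ 98,360 people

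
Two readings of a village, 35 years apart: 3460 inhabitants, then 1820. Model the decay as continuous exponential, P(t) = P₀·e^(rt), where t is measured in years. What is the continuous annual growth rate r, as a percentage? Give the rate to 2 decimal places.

1820 = 3460 · e^(r·35)
e^(35r) = 1820/3460 = 0.52601
r = ln(0.52601) / 35 = -0.64243 / 35

r ≈ -1.84% per year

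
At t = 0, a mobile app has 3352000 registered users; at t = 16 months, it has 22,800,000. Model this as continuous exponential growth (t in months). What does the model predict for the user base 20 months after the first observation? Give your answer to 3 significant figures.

r = ln(22800000/3352000) / 16 ≈ 0.119825 per month
P(20) = 3352000 · e^(0.119825·20) = 3352000 · 10.98471 ≈ 36820743.72

≈ 36,800,000 registered users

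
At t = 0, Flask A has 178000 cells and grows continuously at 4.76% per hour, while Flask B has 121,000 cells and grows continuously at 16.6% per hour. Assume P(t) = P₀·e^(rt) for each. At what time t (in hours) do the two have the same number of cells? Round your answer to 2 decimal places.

178000·e^(0.0476t) = 121000·e^(0.166t)
178000/121000 = e^((0.166 − 0.0476)t) → ln(1.47107) = 0.1184·t
t = 0.38599 / 0.1184

t ≈ 3.26 hours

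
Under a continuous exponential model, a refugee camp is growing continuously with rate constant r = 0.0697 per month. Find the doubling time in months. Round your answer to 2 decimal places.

doubling time ≈ 9.94 months

doubling time = ln(2) / |r| = 0.69315 / 0.0697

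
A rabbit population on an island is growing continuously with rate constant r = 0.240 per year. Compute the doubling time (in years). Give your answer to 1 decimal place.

doubling time = ln(2) / |r| = 0.69315 / 0.24

doubling time ≈ 2.9 years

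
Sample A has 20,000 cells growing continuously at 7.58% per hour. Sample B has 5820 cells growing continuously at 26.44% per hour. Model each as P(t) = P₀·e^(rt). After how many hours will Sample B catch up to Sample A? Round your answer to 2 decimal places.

t ≈ 6.55 hours

20000·e^(0.0758t) = 5820·e^(0.2644t)
20000/5820 = e^((0.2644 − 0.0758)t) → ln(3.43643) = 0.1886·t
t = 1.23443 / 0.1886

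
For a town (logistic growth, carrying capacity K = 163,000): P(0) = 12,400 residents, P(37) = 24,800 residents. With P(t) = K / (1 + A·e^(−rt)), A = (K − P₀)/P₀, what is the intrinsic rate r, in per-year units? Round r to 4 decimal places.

r ≈ 0.0211 per year

A = (163000 − 12400)/12400 = 12.14516
24800 = 163000/(1 + 12.14516·e^(−r·37)) → e^(−37r) = (6.57258 − 1)/12.14516 = 0.458831
r = −ln(0.458831)/37 = 0.77907/37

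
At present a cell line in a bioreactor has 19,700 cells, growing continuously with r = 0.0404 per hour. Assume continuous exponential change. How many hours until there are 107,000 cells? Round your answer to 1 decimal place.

107000 = 19700 · e^(0.0404·t)
t = ln(107000/19700) / 0.0404 = ln(5.43147) / 0.0404 = 1.69221 / 0.0404

t ≈ 41.9 hours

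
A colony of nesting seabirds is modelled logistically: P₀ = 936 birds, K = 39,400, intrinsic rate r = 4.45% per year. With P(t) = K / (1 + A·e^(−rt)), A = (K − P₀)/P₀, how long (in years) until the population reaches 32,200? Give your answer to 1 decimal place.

A = (39400 − 936)/936 = 41.09402
32200 = 39400/(1 + 41.09402·e^(−0.0445t)) → 1 + 41.09402·e^(−0.0445t) = 1.2236
e^(−0.0445t) = 0.005441 → t = ln(183.78158)/0.0445 = 5.21375/0.0445

t ≈ 117.2 years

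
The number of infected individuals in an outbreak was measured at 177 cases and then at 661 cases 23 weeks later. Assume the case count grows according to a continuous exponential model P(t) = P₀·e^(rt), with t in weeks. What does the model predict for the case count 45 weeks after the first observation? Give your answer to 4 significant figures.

r = ln(661/177) / 23 ≈ 0.057287 per week
P(45) = 177 · e^(0.057287·45) = 177 · 13.16973 ≈ 2331.04

≈ 2,331 cases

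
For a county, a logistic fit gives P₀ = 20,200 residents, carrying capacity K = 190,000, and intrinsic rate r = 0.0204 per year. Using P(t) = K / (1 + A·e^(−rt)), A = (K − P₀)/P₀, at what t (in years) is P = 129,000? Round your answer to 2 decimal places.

t ≈ 141.07 years

A = (190000 − 20200)/20200 = 8.40594
129000 = 190000/(1 + 8.40594·e^(−0.0204t)) → 1 + 8.40594·e^(−0.0204t) = 1.47287
e^(−0.0204t) = 0.056254 → t = ln(17.7765)/0.0204 = 2.87788/0.0204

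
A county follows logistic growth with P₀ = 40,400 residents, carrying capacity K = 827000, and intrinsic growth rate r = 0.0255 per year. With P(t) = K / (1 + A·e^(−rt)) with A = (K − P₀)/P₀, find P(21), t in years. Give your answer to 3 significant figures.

A = (827000 − 40400)/40400 = 19.4703
P(21) = 827000 / (1 + 19.4703·e^(−0.0255·21)) = 827000 / (1 + 19.4703·0.585377)
= 827000 / 12.39745 ≈ 66707.24

≈ 66,700 residents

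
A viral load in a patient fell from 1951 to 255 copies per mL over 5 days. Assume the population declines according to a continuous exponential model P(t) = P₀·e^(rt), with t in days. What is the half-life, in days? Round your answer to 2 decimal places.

r = ln(255/1951) / 5 = ln(0.1307) / 5 ≈ -0.406967 per day
half-life = ln 2 / |r| = 0.69315 / 0.406967

half-life ≈ 1.70 days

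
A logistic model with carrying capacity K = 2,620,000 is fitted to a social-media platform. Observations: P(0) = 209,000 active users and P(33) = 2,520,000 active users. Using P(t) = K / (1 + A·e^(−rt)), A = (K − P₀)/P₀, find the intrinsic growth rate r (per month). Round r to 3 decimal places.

A = (2620000 − 209000)/209000 = 11.53589
2520000 = 2620000/(1 + 11.53589·e^(−r·33)) → e^(−33r) = (1.03968 − 1)/11.53589 = 0.00344
r = −ln(0.00344)/33 = 5.67231/33

r ≈ 0.172 per month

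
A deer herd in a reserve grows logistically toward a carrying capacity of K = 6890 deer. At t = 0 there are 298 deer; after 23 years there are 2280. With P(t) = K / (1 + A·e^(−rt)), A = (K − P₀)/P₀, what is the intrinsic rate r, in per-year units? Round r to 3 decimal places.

A = (6890 − 298)/298 = 22.12081
2280 = 6890/(1 + 22.12081·e^(−r·23)) → e^(−23r) = (3.02193 − 1)/22.12081 = 0.091404
r = −ln(0.091404)/23 = 2.39247/23

r ≈ 0.104 per year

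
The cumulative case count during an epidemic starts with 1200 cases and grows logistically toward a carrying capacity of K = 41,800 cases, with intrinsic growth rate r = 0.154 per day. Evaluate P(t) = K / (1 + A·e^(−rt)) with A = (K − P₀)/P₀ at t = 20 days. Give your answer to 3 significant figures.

≈ 16,400 cases

A = (41800 − 1200)/1200 = 33.83333
P(20) = 41800 / (1 + 33.83333·e^(−0.154·20)) = 41800 / (1 + 33.83333·0.045959)
= 41800 / 2.55495 ≈ 16360.37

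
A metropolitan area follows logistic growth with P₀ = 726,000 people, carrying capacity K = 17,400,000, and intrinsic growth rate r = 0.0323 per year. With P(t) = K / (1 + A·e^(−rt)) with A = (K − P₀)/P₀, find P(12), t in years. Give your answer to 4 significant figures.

A = (17400000 − 726000)/726000 = 22.96694
P(12) = 17400000 / (1 + 22.96694·e^(−0.0323·12)) = 17400000 / (1 + 22.96694·0.678684)
= 17400000 / 16.58729 ≈ 1048995.9

≈ 1,049,000 people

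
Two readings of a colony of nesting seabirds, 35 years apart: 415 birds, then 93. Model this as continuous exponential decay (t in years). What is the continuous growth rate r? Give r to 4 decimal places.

93 = 415 · e^(r·35)
e^(35r) = 93/415 = 0.2241
r = ln(0.2241) / 35 = -1.49568 / 35

r ≈ -0.0427 per year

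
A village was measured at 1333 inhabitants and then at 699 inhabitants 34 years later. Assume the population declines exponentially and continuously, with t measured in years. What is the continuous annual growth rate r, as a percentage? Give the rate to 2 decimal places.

699 = 1333 · e^(r·34)
e^(34r) = 699/1333 = 0.52438
r = ln(0.52438) / 34 = -0.64554 / 34

r ≈ -1.90% per year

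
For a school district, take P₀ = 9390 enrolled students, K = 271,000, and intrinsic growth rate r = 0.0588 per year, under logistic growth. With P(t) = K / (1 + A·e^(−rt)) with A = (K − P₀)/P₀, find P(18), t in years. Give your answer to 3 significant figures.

A = (271000 − 9390)/9390 = 27.86049
P(18) = 271000 / (1 + 27.86049·e^(−0.0588·18)) = 271000 / (1 + 27.86049·0.347011)
= 271000 / 10.66788 ≈ 25403.35

≈ 25,400 enrolled students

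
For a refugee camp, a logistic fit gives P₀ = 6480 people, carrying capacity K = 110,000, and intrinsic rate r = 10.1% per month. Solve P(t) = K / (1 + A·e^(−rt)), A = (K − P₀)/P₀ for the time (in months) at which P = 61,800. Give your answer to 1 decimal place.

t ≈ 29.9 months

A = (110000 − 6480)/6480 = 15.97531
61800 = 110000/(1 + 15.97531·e^(−0.101t)) → 1 + 15.97531·e^(−0.101t) = 1.77994
e^(−0.101t) = 0.048821 → t = ln(20.48286)/0.101 = 3.01959/0.101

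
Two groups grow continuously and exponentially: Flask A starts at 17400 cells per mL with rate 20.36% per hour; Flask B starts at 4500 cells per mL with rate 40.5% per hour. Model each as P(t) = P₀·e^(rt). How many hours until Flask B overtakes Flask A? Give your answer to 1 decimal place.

t ≈ 6.7 hours

17400·e^(0.2036t) = 4500·e^(0.405t)
17400/4500 = e^((0.405 − 0.2036)t) → ln(3.86667) = 0.2014·t
t = 1.35239 / 0.2014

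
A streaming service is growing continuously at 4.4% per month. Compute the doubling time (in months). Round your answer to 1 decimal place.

doubling time ≈ 15.8 months

doubling time = ln(2) / |r| = 0.69315 / 0.044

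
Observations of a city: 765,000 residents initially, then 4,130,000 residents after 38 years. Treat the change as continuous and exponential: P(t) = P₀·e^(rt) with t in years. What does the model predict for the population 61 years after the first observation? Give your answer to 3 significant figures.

r = ln(4130000/765000) / 38 ≈ 0.044373 per year
P(61) = 765000 · e^(0.044373·61) = 765000 · 14.98014 ≈ 11459808.81

≈ 11,500,000 residents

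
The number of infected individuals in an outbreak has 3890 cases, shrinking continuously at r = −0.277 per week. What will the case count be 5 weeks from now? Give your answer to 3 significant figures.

P(5) = 3890 · e^(-0.277·5) = 3890 · e^(-1.385)
= 3890 · 0.25032 ≈ 973.76

≈ 974 cases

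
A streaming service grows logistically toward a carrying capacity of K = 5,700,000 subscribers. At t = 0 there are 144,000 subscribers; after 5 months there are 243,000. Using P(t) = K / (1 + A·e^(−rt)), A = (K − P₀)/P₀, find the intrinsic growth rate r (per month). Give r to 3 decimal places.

r ≈ 0.108 per month

A = (5700000 − 144000)/144000 = 38.58333
243000 = 5700000/(1 + 38.58333·e^(−r·5)) → e^(−5r) = (23.45679 − 1)/38.58333 = 0.582033
r = −ln(0.582033)/5 = 0.54123/5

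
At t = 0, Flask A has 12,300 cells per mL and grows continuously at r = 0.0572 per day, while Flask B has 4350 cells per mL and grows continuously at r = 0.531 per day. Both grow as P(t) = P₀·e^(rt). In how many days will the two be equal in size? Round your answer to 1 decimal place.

12300·e^(0.0572t) = 4350·e^(0.531t)
12300/4350 = e^((0.531 − 0.0572)t) → ln(2.82759) = 0.4738·t
t = 1.03942 / 0.4738

t ≈ 2.2 days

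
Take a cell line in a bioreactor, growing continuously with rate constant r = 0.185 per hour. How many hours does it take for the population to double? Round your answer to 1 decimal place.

doubling time ≈ 3.7 hours

doubling time = ln(2) / |r| = 0.69315 / 0.185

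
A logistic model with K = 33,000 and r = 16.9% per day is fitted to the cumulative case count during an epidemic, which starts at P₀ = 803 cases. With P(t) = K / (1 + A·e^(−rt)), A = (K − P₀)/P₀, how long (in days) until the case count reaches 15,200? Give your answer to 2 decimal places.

A = (33000 − 803)/803 = 40.09589
15200 = 33000/(1 + 40.09589·e^(−0.169t)) → 1 + 40.09589·e^(−0.169t) = 2.17105
e^(−0.169t) = 0.029206 → t = ln(34.23919)/0.169 = 3.53337/0.169

t ≈ 20.91 days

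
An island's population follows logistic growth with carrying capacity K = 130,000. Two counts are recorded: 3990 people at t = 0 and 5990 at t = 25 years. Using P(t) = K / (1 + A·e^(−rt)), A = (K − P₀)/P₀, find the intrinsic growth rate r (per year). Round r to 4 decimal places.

r ≈ 0.0169 per year

A = (130000 − 3990)/3990 = 31.58145
5990 = 130000/(1 + 31.58145·e^(−r·25)) → e^(−25r) = (21.70284 − 1)/31.58145 = 0.655538
r = −ln(0.655538)/25 = 0.4223/25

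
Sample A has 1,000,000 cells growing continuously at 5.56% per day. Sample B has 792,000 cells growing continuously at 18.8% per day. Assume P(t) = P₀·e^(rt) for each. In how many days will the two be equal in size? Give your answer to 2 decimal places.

t ≈ 1.76 days

1000000·e^(0.0556t) = 792000·e^(0.188t)
1000000/792000 = e^((0.188 − 0.0556)t) → ln(1.26263) = 0.1324·t
t = 0.23319 / 0.1324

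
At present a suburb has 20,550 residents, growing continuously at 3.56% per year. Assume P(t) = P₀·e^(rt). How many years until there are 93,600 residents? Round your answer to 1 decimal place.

t ≈ 42.6 years

93600 = 20550 · e^(0.0356·t)
t = ln(93600/20550) / 0.0356 = ln(4.55474) / 0.0356 = 1.51617 / 0.0356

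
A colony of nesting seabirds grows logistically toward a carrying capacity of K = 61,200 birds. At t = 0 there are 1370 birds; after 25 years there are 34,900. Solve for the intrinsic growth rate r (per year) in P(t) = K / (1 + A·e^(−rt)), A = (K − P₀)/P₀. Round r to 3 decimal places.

A = (61200 − 1370)/1370 = 43.67153
34900 = 61200/(1 + 43.67153·e^(−r·25)) → e^(−25r) = (1.75358 − 1)/43.67153 = 0.017256
r = −ln(0.017256)/25 = 4.05961/25

r ≈ 0.162 per year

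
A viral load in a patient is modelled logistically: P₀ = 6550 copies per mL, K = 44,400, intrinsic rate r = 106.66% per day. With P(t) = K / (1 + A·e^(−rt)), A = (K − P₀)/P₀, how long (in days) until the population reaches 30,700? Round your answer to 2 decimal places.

A = (44400 − 6550)/6550 = 5.77863
30700 = 44400/(1 + 5.77863·e^(−1.0666t)) → 1 + 5.77863·e^(−1.0666t) = 1.44625
e^(−1.0666t) = 0.077225 → t = ln(12.94918)/1.0666 = 2.56103/1.0666

t ≈ 2.40 days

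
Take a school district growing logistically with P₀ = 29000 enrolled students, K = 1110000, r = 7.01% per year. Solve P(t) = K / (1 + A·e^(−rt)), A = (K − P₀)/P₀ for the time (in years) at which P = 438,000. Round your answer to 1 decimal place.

A = (1110000 − 29000)/29000 = 37.27586
438000 = 1110000/(1 + 37.27586·e^(−0.0701t)) → 1 + 37.27586·e^(−0.0701t) = 2.53425
e^(−0.0701t) = 0.041159 → t = ln(24.29587)/0.0701 = 3.19031/0.0701

t ≈ 45.5 years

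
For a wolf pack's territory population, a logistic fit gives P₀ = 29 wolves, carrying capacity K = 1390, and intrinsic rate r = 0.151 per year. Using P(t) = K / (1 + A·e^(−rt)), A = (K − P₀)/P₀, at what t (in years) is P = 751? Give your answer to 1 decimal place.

t ≈ 26.6 years

A = (1390 − 29)/29 = 46.93103
751 = 1390/(1 + 46.93103·e^(−0.151t)) → 1 + 46.93103·e^(−0.151t) = 1.85087
e^(−0.151t) = 0.01813 → t = ln(55.15682)/0.151 = 4.01018/0.151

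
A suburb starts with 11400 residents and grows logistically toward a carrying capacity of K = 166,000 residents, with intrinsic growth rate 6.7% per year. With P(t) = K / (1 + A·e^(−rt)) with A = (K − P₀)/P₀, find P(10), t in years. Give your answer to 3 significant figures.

≈ 20,900 residents

A = (166000 − 11400)/11400 = 13.5614
P(10) = 166000 / (1 + 13.5614·e^(−0.067·10)) = 166000 / (1 + 13.5614·0.511709)
= 166000 / 7.93949 ≈ 20908.15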